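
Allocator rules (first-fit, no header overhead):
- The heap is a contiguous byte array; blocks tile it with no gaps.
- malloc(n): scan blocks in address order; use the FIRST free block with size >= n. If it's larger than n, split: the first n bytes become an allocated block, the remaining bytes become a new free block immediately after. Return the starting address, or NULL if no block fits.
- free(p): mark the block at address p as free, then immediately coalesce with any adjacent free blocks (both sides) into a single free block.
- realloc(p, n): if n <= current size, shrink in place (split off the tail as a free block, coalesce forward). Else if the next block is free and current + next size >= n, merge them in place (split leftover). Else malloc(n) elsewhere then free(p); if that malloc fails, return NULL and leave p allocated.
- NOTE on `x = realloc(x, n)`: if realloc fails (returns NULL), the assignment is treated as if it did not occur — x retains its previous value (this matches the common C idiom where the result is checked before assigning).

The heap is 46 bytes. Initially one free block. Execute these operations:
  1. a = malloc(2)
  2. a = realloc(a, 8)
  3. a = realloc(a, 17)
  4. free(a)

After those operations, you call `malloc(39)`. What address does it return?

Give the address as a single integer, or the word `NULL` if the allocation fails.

Op 1: a = malloc(2) -> a = 0; heap: [0-1 ALLOC][2-45 FREE]
Op 2: a = realloc(a, 8) -> a = 0; heap: [0-7 ALLOC][8-45 FREE]
Op 3: a = realloc(a, 17) -> a = 0; heap: [0-16 ALLOC][17-45 FREE]
Op 4: free(a) -> (freed a); heap: [0-45 FREE]
malloc(39): first-fit scan over [0-45 FREE] -> 0

Answer: 0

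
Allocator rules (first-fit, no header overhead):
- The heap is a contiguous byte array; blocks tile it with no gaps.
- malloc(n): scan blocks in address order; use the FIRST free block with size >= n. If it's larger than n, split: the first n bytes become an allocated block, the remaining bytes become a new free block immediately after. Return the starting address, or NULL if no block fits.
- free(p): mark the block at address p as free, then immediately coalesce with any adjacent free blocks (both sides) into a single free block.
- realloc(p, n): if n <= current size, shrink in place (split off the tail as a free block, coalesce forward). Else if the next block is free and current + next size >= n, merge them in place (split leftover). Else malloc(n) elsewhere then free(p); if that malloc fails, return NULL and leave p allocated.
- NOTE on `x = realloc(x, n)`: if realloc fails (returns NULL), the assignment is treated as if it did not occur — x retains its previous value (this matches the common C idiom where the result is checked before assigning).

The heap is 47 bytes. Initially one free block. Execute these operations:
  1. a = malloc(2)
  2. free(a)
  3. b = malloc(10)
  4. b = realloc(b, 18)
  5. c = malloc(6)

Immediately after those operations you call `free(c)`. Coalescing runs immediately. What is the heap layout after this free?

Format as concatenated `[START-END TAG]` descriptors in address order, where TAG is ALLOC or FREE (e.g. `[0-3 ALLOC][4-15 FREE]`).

Op 1: a = malloc(2) -> a = 0; heap: [0-1 ALLOC][2-46 FREE]
Op 2: free(a) -> (freed a); heap: [0-46 FREE]
Op 3: b = malloc(10) -> b = 0; heap: [0-9 ALLOC][10-46 FREE]
Op 4: b = realloc(b, 18) -> b = 0; heap: [0-17 ALLOC][18-46 FREE]
Op 5: c = malloc(6) -> c = 18; heap: [0-17 ALLOC][18-23 ALLOC][24-46 FREE]
free(c): c = 18 -> block [18-23 ALLOC]; mark free, coalesce with adjacent free neighbors -> [0-17 ALLOC][18-46 FREE]

Answer: [0-17 ALLOC][18-46 FREE]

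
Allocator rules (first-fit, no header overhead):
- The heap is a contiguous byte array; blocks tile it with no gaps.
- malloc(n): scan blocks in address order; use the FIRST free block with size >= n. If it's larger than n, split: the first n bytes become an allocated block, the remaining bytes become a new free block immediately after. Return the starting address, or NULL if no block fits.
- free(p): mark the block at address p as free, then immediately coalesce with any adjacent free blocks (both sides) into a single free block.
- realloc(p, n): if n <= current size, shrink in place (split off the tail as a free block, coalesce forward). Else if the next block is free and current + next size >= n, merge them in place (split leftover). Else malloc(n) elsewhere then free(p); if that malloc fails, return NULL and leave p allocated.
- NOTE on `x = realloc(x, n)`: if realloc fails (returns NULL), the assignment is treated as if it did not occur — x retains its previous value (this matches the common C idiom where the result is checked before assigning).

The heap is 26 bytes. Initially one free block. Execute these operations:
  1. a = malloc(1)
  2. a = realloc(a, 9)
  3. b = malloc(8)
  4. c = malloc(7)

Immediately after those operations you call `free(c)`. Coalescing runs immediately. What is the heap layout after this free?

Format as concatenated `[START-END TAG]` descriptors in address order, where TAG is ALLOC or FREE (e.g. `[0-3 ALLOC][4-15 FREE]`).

Op 1: a = malloc(1) -> a = 0; heap: [0-0 ALLOC][1-25 FREE]
Op 2: a = realloc(a, 9) -> a = 0; heap: [0-8 ALLOC][9-25 FREE]
Op 3: b = malloc(8) -> b = 9; heap: [0-8 ALLOC][9-16 ALLOC][17-25 FREE]
Op 4: c = malloc(7) -> c = 17; heap: [0-8 ALLOC][9-16 ALLOC][17-23 ALLOC][24-25 FREE]
free(c): c = 17 -> block [17-23 ALLOC]; mark free, coalesce with adjacent free neighbors -> [0-8 ALLOC][9-16 ALLOC][17-25 FREE]

Answer: [0-8 ALLOC][9-16 ALLOC][17-25 FREE]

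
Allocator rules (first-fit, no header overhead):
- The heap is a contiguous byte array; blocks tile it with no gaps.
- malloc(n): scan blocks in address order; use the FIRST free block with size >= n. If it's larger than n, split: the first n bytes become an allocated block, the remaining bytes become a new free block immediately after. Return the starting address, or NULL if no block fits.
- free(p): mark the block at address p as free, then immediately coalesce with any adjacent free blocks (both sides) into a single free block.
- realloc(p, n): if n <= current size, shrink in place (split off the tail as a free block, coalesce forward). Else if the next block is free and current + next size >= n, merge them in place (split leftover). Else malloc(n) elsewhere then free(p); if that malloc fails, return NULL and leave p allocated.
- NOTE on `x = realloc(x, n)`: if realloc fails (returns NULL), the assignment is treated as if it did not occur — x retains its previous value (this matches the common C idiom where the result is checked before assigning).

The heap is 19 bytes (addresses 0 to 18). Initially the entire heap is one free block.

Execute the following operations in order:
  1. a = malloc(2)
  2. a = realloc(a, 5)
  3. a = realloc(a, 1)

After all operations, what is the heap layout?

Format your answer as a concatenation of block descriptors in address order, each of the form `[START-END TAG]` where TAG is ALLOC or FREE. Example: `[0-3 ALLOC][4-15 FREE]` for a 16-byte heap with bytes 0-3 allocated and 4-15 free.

Answer: [0-0 ALLOC][1-18 FREE]

Derivation:
Op 1: a = malloc(2) -> a = 0; heap: [0-1 ALLOC][2-18 FREE]
Op 2: a = realloc(a, 5) -> a = 0; heap: [0-4 ALLOC][5-18 FREE]
Op 3: a = realloc(a, 1) -> a = 0; heap: [0-0 ALLOC][1-18 FREE]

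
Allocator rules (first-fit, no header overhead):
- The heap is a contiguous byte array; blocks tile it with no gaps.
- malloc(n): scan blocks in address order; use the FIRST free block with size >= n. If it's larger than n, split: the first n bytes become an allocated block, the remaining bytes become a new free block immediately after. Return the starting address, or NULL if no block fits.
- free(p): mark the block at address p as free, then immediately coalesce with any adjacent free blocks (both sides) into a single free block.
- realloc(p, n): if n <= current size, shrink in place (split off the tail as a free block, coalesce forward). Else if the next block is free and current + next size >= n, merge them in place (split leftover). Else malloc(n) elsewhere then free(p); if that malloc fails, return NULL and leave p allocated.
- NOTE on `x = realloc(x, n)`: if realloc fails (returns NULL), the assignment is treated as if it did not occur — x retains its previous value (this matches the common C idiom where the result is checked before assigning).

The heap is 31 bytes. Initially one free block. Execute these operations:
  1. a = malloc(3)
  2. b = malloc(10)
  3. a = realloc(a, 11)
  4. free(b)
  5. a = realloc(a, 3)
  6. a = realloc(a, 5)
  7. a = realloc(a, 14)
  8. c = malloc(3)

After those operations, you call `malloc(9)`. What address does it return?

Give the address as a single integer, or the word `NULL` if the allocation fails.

Answer: 3

Derivation:
Op 1: a = malloc(3) -> a = 0; heap: [0-2 ALLOC][3-30 FREE]
Op 2: b = malloc(10) -> b = 3; heap: [0-2 ALLOC][3-12 ALLOC][13-30 FREE]
Op 3: a = realloc(a, 11) -> a = 13; heap: [0-2 FREE][3-12 ALLOC][13-23 ALLOC][24-30 FREE]
Op 4: free(b) -> (freed b); heap: [0-12 FREE][13-23 ALLOC][24-30 FREE]
Op 5: a = realloc(a, 3) -> a = 13; heap: [0-12 FREE][13-15 ALLOC][16-30 FREE]
Op 6: a = realloc(a, 5) -> a = 13; heap: [0-12 FREE][13-17 ALLOC][18-30 FREE]
Op 7: a = realloc(a, 14) -> a = 13; heap: [0-12 FREE][13-26 ALLOC][27-30 FREE]
Op 8: c = malloc(3) -> c = 0; heap: [0-2 ALLOC][3-12 FREE][13-26 ALLOC][27-30 FREE]
malloc(9): first-fit scan over [0-2 ALLOC][3-12 FREE][13-26 ALLOC][27-30 FREE] -> 3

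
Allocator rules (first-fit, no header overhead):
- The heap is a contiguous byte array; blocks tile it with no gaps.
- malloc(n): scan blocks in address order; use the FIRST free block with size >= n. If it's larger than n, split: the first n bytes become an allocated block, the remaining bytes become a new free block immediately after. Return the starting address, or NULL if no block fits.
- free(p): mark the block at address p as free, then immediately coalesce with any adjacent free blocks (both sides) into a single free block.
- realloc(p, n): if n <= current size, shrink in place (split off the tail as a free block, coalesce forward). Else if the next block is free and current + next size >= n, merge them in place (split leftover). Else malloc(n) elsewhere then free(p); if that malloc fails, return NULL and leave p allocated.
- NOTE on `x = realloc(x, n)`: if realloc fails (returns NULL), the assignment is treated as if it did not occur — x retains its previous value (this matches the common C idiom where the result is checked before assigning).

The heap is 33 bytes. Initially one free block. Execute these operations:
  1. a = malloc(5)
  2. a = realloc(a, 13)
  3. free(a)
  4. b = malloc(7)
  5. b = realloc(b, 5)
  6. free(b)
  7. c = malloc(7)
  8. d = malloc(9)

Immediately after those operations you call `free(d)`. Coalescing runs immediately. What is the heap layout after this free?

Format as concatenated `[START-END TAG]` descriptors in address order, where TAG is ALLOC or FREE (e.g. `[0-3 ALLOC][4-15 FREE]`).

Answer: [0-6 ALLOC][7-32 FREE]

Derivation:
Op 1: a = malloc(5) -> a = 0; heap: [0-4 ALLOC][5-32 FREE]
Op 2: a = realloc(a, 13) -> a = 0; heap: [0-12 ALLOC][13-32 FREE]
Op 3: free(a) -> (freed a); heap: [0-32 FREE]
Op 4: b = malloc(7) -> b = 0; heap: [0-6 ALLOC][7-32 FREE]
Op 5: b = realloc(b, 5) -> b = 0; heap: [0-4 ALLOC][5-32 FREE]
Op 6: free(b) -> (freed b); heap: [0-32 FREE]
Op 7: c = malloc(7) -> c = 0; heap: [0-6 ALLOC][7-32 FREE]
Op 8: d = malloc(9) -> d = 7; heap: [0-6 ALLOC][7-15 ALLOC][16-32 FREE]
free(d): d = 7 -> block [7-15 ALLOC]; mark free, coalesce with adjacent free neighbors -> [0-6 ALLOC][7-32 FREE]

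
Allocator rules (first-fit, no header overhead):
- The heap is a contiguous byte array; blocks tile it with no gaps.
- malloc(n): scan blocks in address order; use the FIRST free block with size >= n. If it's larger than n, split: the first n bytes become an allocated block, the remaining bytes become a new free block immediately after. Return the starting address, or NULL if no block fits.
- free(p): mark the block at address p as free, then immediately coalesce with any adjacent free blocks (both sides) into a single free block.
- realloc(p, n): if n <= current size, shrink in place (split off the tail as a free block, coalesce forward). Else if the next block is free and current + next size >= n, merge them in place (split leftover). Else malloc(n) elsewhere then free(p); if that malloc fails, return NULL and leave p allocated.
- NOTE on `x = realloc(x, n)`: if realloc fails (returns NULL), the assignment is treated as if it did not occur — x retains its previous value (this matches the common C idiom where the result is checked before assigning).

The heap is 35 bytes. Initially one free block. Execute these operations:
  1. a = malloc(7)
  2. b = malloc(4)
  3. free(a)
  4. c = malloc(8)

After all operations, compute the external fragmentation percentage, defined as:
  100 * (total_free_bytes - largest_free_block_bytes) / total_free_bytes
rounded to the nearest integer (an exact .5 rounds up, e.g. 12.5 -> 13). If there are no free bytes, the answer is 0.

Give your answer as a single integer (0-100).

Answer: 30

Derivation:
Op 1: a = malloc(7) -> a = 0; heap: [0-6 ALLOC][7-34 FREE]
Op 2: b = malloc(4) -> b = 7; heap: [0-6 ALLOC][7-10 ALLOC][11-34 FREE]
Op 3: free(a) -> (freed a); heap: [0-6 FREE][7-10 ALLOC][11-34 FREE]
Op 4: c = malloc(8) -> c = 11; heap: [0-6 FREE][7-10 ALLOC][11-18 ALLOC][19-34 FREE]
Free blocks: [7 16] total_free=23 largest=16 -> 100*(23-16)/23 = 700/23 ≈ 30.435 -> rounds to 30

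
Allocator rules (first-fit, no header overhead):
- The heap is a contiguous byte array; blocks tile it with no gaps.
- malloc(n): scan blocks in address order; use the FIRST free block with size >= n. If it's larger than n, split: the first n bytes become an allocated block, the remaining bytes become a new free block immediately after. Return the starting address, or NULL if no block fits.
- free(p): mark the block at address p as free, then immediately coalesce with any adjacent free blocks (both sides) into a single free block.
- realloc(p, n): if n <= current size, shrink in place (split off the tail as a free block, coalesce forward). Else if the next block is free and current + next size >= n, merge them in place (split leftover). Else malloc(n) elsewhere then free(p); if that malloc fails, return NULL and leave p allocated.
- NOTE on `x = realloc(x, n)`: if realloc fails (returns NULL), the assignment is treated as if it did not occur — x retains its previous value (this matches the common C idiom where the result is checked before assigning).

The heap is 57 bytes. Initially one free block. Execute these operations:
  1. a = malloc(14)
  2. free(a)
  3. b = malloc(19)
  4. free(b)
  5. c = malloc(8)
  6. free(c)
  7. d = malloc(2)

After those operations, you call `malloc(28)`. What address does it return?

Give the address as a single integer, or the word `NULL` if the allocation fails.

Answer: 2

Derivation:
Op 1: a = malloc(14) -> a = 0; heap: [0-13 ALLOC][14-56 FREE]
Op 2: free(a) -> (freed a); heap: [0-56 FREE]
Op 3: b = malloc(19) -> b = 0; heap: [0-18 ALLOC][19-56 FREE]
Op 4: free(b) -> (freed b); heap: [0-56 FREE]
Op 5: c = malloc(8) -> c = 0; heap: [0-7 ALLOC][8-56 FREE]
Op 6: free(c) -> (freed c); heap: [0-56 FREE]
Op 7: d = malloc(2) -> d = 0; heap: [0-1 ALLOC][2-56 FREE]
malloc(28): first-fit scan over [0-1 ALLOC][2-56 FREE] -> 2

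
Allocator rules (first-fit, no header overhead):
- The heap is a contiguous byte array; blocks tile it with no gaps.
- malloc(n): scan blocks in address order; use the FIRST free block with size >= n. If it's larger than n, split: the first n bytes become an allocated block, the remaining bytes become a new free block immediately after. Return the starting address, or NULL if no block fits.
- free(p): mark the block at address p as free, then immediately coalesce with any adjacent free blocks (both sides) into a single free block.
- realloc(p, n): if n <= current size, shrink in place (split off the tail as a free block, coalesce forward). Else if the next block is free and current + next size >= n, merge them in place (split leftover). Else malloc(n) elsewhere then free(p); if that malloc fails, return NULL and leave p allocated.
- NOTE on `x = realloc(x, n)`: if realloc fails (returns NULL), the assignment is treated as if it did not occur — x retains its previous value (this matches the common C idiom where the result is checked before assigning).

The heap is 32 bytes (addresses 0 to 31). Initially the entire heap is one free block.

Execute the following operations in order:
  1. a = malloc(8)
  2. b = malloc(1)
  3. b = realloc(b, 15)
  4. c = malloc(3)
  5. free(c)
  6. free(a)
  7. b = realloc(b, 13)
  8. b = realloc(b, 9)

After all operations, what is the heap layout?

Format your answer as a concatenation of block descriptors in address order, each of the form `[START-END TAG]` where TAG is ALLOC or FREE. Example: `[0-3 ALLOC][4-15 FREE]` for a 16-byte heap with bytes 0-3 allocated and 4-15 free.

Op 1: a = malloc(8) -> a = 0; heap: [0-7 ALLOC][8-31 FREE]
Op 2: b = malloc(1) -> b = 8; heap: [0-7 ALLOC][8-8 ALLOC][9-31 FREE]
Op 3: b = realloc(b, 15) -> b = 8; heap: [0-7 ALLOC][8-22 ALLOC][23-31 FREE]
Op 4: c = malloc(3) -> c = 23; heap: [0-7 ALLOC][8-22 ALLOC][23-25 ALLOC][26-31 FREE]
Op 5: free(c) -> (freed c); heap: [0-7 ALLOC][8-22 ALLOC][23-31 FREE]
Op 6: free(a) -> (freed a); heap: [0-7 FREE][8-22 ALLOC][23-31 FREE]
Op 7: b = realloc(b, 13) -> b = 8; heap: [0-7 FREE][8-20 ALLOC][21-31 FREE]
Op 8: b = realloc(b, 9) -> b = 8; heap: [0-7 FREE][8-16 ALLOC][17-31 FREE]

Answer: [0-7 FREE][8-16 ALLOC][17-31 FREE]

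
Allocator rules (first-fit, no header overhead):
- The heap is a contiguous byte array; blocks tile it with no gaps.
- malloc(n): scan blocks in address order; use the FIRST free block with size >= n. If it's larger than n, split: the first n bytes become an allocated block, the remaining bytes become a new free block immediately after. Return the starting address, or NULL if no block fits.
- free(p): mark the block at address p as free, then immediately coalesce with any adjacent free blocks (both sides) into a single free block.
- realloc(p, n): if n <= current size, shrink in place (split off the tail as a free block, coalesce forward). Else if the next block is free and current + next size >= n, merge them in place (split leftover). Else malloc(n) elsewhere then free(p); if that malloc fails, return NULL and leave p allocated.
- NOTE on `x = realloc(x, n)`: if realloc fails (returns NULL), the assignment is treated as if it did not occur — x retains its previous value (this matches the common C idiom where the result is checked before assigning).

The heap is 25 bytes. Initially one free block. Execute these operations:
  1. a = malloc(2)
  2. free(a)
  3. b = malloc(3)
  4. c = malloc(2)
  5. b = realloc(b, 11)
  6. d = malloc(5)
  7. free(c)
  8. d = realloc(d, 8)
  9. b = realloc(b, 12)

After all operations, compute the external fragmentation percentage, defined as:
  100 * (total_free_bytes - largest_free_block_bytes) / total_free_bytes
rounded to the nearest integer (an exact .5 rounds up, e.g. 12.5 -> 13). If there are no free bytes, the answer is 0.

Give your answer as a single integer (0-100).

Answer: 17

Derivation:
Op 1: a = malloc(2) -> a = 0; heap: [0-1 ALLOC][2-24 FREE]
Op 2: free(a) -> (freed a); heap: [0-24 FREE]
Op 3: b = malloc(3) -> b = 0; heap: [0-2 ALLOC][3-24 FREE]
Op 4: c = malloc(2) -> c = 3; heap: [0-2 ALLOC][3-4 ALLOC][5-24 FREE]
Op 5: b = realloc(b, 11) -> b = 5; heap: [0-2 FREE][3-4 ALLOC][5-15 ALLOC][16-24 FREE]
Op 6: d = malloc(5) -> d = 16; heap: [0-2 FREE][3-4 ALLOC][5-15 ALLOC][16-20 ALLOC][21-24 FREE]
Op 7: free(c) -> (freed c); heap: [0-4 FREE][5-15 ALLOC][16-20 ALLOC][21-24 FREE]
Op 8: d = realloc(d, 8) -> d = 16; heap: [0-4 FREE][5-15 ALLOC][16-23 ALLOC][24-24 FREE]
Op 9: b = realloc(b, 12) -> NULL (b unchanged); heap: [0-4 FREE][5-15 ALLOC][16-23 ALLOC][24-24 FREE]
Free blocks: [5 1] total_free=6 largest=5 -> 100*(6-5)/6 = 100/6 ≈ 16.667 -> rounds to 17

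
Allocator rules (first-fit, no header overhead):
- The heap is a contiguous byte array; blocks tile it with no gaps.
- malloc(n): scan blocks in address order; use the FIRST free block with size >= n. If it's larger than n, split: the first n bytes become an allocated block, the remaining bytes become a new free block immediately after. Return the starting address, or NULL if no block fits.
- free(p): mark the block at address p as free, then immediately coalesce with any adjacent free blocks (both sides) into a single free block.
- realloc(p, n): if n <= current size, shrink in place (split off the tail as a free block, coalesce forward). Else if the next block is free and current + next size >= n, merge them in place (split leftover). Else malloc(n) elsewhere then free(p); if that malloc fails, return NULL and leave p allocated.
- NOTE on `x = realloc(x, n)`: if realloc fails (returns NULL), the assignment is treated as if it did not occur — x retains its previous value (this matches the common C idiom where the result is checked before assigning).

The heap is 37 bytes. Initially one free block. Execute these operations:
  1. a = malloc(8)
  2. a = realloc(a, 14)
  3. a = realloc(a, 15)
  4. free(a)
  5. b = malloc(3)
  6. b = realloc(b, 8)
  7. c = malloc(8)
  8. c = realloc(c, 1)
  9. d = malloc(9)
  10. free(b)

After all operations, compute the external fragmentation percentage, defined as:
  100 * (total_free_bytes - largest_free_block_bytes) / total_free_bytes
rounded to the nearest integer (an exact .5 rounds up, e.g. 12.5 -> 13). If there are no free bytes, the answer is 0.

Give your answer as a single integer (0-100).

Answer: 30

Derivation:
Op 1: a = malloc(8) -> a = 0; heap: [0-7 ALLOC][8-36 FREE]
Op 2: a = realloc(a, 14) -> a = 0; heap: [0-13 ALLOC][14-36 FREE]
Op 3: a = realloc(a, 15) -> a = 0; heap: [0-14 ALLOC][15-36 FREE]
Op 4: free(a) -> (freed a); heap: [0-36 FREE]
Op 5: b = malloc(3) -> b = 0; heap: [0-2 ALLOC][3-36 FREE]
Op 6: b = realloc(b, 8) -> b = 0; heap: [0-7 ALLOC][8-36 FREE]
Op 7: c = malloc(8) -> c = 8; heap: [0-7 ALLOC][8-15 ALLOC][16-36 FREE]
Op 8: c = realloc(c, 1) -> c = 8; heap: [0-7 ALLOC][8-8 ALLOC][9-36 FREE]
Op 9: d = malloc(9) -> d = 9; heap: [0-7 ALLOC][8-8 ALLOC][9-17 ALLOC][18-36 FREE]
Op 10: free(b) -> (freed b); heap: [0-7 FREE][8-8 ALLOC][9-17 ALLOC][18-36 FREE]
Free blocks: [8 19] total_free=27 largest=19 -> 100*(27-19)/27 = 800/27 ≈ 29.630 -> rounds to 30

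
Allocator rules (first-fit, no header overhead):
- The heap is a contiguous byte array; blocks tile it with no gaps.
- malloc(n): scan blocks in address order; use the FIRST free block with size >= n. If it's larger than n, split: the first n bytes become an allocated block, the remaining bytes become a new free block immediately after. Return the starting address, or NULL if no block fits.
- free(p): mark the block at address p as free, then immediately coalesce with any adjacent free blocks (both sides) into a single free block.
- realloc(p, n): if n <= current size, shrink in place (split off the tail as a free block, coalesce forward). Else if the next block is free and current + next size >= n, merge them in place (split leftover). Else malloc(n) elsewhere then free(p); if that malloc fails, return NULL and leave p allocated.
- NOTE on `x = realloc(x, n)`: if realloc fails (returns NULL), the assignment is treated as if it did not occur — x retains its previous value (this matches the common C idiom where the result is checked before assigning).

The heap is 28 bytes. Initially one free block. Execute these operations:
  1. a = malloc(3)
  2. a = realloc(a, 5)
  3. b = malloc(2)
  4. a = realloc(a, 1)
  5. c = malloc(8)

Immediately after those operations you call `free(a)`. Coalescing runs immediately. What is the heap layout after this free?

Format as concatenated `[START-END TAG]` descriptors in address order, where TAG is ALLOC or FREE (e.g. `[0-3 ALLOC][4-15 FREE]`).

Answer: [0-4 FREE][5-6 ALLOC][7-14 ALLOC][15-27 FREE]

Derivation:
Op 1: a = malloc(3) -> a = 0; heap: [0-2 ALLOC][3-27 FREE]
Op 2: a = realloc(a, 5) -> a = 0; heap: [0-4 ALLOC][5-27 FREE]
Op 3: b = malloc(2) -> b = 5; heap: [0-4 ALLOC][5-6 ALLOC][7-27 FREE]
Op 4: a = realloc(a, 1) -> a = 0; heap: [0-0 ALLOC][1-4 FREE][5-6 ALLOC][7-27 FREE]
Op 5: c = malloc(8) -> c = 7; heap: [0-0 ALLOC][1-4 FREE][5-6 ALLOC][7-14 ALLOC][15-27 FREE]
free(a): a = 0 -> block [0-0 ALLOC]; mark free, coalesce with adjacent free neighbors -> [0-4 FREE][5-6 ALLOC][7-14 ALLOC][15-27 FREE]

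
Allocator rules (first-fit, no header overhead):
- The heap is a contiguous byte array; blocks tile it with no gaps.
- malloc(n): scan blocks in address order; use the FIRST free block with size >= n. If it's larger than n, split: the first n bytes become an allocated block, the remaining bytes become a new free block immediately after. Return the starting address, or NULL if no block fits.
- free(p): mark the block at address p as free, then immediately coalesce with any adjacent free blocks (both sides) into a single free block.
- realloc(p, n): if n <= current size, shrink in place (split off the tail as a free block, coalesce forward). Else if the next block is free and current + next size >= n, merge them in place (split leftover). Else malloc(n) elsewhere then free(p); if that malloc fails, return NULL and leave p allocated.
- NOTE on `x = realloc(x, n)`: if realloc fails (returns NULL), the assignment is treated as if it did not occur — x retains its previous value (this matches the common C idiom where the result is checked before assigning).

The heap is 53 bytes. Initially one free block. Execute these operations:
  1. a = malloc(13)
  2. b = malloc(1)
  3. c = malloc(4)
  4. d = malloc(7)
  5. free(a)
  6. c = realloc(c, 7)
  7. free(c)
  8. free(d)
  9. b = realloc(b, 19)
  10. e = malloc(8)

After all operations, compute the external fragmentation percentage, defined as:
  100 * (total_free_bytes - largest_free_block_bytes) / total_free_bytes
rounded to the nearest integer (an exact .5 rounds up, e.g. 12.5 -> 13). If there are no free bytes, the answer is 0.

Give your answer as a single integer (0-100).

Op 1: a = malloc(13) -> a = 0; heap: [0-12 ALLOC][13-52 FREE]
Op 2: b = malloc(1) -> b = 13; heap: [0-12 ALLOC][13-13 ALLOC][14-52 FREE]
Op 3: c = malloc(4) -> c = 14; heap: [0-12 ALLOC][13-13 ALLOC][14-17 ALLOC][18-52 FREE]
Op 4: d = malloc(7) -> d = 18; heap: [0-12 ALLOC][13-13 ALLOC][14-17 ALLOC][18-24 ALLOC][25-52 FREE]
Op 5: free(a) -> (freed a); heap: [0-12 FREE][13-13 ALLOC][14-17 ALLOC][18-24 ALLOC][25-52 FREE]
Op 6: c = realloc(c, 7) -> c = 0; heap: [0-6 ALLOC][7-12 FREE][13-13 ALLOC][14-17 FREE][18-24 ALLOC][25-52 FREE]
Op 7: free(c) -> (freed c); heap: [0-12 FREE][13-13 ALLOC][14-17 FREE][18-24 ALLOC][25-52 FREE]
Op 8: free(d) -> (freed d); heap: [0-12 FREE][13-13 ALLOC][14-52 FREE]
Op 9: b = realloc(b, 19) -> b = 13; heap: [0-12 FREE][13-31 ALLOC][32-52 FREE]
Op 10: e = malloc(8) -> e = 0; heap: [0-7 ALLOC][8-12 FREE][13-31 ALLOC][32-52 FREE]
Free blocks: [5 21] total_free=26 largest=21 -> 100*(26-21)/26 = 500/26 ≈ 19.231 -> rounds to 19

Answer: 19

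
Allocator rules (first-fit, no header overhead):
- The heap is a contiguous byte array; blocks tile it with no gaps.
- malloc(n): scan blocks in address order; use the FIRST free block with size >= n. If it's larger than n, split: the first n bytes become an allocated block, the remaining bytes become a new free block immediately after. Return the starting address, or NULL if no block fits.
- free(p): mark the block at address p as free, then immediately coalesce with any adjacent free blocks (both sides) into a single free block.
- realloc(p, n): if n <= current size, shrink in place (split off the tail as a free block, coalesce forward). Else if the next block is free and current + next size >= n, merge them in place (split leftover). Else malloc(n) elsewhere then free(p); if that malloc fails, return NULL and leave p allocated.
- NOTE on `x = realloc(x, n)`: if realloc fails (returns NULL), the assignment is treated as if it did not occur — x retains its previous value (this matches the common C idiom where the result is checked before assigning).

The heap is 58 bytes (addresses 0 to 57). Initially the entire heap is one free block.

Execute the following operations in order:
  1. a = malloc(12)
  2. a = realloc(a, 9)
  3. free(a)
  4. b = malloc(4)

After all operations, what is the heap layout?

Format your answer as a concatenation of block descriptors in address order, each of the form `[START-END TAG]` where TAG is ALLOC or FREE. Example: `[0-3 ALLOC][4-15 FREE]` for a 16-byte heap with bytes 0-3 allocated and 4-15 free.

Answer: [0-3 ALLOC][4-57 FREE]

Derivation:
Op 1: a = malloc(12) -> a = 0; heap: [0-11 ALLOC][12-57 FREE]
Op 2: a = realloc(a, 9) -> a = 0; heap: [0-8 ALLOC][9-57 FREE]
Op 3: free(a) -> (freed a); heap: [0-57 FREE]
Op 4: b = malloc(4) -> b = 0; heap: [0-3 ALLOC][4-57 FREE]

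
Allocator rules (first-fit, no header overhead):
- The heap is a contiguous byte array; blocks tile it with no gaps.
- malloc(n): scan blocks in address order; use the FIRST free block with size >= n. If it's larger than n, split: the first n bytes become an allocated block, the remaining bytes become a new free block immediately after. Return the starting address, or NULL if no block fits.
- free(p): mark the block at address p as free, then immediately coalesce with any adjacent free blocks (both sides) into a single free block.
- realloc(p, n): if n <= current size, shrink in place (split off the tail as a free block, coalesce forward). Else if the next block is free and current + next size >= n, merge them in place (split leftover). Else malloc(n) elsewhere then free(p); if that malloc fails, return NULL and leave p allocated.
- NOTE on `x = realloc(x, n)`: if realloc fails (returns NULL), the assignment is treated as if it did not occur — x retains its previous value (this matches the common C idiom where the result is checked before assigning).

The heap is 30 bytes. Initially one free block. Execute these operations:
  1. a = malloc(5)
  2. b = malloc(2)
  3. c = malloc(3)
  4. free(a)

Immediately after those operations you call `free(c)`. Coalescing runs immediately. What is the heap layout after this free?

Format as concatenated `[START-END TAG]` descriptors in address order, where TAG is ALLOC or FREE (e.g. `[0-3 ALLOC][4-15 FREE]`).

Answer: [0-4 FREE][5-6 ALLOC][7-29 FREE]

Derivation:
Op 1: a = malloc(5) -> a = 0; heap: [0-4 ALLOC][5-29 FREE]
Op 2: b = malloc(2) -> b = 5; heap: [0-4 ALLOC][5-6 ALLOC][7-29 FREE]
Op 3: c = malloc(3) -> c = 7; heap: [0-4 ALLOC][5-6 ALLOC][7-9 ALLOC][10-29 FREE]
Op 4: free(a) -> (freed a); heap: [0-4 FREE][5-6 ALLOC][7-9 ALLOC][10-29 FREE]
free(c): c = 7 -> block [7-9 ALLOC]; mark free, coalesce with adjacent free neighbors -> [0-4 FREE][5-6 ALLOC][7-29 FREE]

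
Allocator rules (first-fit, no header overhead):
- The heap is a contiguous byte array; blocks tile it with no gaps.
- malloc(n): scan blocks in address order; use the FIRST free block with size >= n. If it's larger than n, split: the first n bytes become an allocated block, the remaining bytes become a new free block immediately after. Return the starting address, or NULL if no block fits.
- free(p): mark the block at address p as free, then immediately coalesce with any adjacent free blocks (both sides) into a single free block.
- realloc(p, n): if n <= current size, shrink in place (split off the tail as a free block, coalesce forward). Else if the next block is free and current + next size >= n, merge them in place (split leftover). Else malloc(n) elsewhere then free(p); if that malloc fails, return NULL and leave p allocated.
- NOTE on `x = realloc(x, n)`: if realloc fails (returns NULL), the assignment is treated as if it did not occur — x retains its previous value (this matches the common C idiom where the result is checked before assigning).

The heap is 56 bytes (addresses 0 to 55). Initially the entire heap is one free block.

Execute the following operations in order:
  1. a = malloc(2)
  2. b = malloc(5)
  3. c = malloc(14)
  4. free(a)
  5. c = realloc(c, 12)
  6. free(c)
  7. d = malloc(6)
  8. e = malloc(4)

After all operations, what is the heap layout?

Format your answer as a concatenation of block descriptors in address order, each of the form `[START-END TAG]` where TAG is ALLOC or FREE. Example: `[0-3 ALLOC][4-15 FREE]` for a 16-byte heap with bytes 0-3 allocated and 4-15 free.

Op 1: a = malloc(2) -> a = 0; heap: [0-1 ALLOC][2-55 FREE]
Op 2: b = malloc(5) -> b = 2; heap: [0-1 ALLOC][2-6 ALLOC][7-55 FREE]
Op 3: c = malloc(14) -> c = 7; heap: [0-1 ALLOC][2-6 ALLOC][7-20 ALLOC][21-55 FREE]
Op 4: free(a) -> (freed a); heap: [0-1 FREE][2-6 ALLOC][7-20 ALLOC][21-55 FREE]
Op 5: c = realloc(c, 12) -> c = 7; heap: [0-1 FREE][2-6 ALLOC][7-18 ALLOC][19-55 FREE]
Op 6: free(c) -> (freed c); heap: [0-1 FREE][2-6 ALLOC][7-55 FREE]
Op 7: d = malloc(6) -> d = 7; heap: [0-1 FREE][2-6 ALLOC][7-12 ALLOC][13-55 FREE]
Op 8: e = malloc(4) -> e = 13; heap: [0-1 FREE][2-6 ALLOC][7-12 ALLOC][13-16 ALLOC][17-55 FREE]

Answer: [0-1 FREE][2-6 ALLOC][7-12 ALLOC][13-16 ALLOC][17-55 FREE]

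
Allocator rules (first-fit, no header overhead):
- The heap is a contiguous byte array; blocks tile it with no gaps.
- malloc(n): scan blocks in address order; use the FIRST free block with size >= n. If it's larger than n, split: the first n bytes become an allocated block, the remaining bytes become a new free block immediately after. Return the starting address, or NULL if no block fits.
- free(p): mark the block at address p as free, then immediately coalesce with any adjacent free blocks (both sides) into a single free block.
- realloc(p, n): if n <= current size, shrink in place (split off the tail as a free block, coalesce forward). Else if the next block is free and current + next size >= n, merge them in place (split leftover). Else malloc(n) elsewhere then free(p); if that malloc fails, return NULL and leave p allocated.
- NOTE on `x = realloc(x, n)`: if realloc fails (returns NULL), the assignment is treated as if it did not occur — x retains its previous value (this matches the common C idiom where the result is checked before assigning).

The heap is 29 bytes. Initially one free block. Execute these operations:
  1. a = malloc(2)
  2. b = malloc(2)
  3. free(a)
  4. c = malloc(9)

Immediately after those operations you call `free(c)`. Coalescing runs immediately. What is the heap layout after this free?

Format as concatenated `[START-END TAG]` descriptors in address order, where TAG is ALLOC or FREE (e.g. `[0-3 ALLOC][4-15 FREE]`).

Answer: [0-1 FREE][2-3 ALLOC][4-28 FREE]

Derivation:
Op 1: a = malloc(2) -> a = 0; heap: [0-1 ALLOC][2-28 FREE]
Op 2: b = malloc(2) -> b = 2; heap: [0-1 ALLOC][2-3 ALLOC][4-28 FREE]
Op 3: free(a) -> (freed a); heap: [0-1 FREE][2-3 ALLOC][4-28 FREE]
Op 4: c = malloc(9) -> c = 4; heap: [0-1 FREE][2-3 ALLOC][4-12 ALLOC][13-28 FREE]
free(c): c = 4 -> block [4-12 ALLOC]; mark free, coalesce with adjacent free neighbors -> [0-1 FREE][2-3 ALLOC][4-28 FREE]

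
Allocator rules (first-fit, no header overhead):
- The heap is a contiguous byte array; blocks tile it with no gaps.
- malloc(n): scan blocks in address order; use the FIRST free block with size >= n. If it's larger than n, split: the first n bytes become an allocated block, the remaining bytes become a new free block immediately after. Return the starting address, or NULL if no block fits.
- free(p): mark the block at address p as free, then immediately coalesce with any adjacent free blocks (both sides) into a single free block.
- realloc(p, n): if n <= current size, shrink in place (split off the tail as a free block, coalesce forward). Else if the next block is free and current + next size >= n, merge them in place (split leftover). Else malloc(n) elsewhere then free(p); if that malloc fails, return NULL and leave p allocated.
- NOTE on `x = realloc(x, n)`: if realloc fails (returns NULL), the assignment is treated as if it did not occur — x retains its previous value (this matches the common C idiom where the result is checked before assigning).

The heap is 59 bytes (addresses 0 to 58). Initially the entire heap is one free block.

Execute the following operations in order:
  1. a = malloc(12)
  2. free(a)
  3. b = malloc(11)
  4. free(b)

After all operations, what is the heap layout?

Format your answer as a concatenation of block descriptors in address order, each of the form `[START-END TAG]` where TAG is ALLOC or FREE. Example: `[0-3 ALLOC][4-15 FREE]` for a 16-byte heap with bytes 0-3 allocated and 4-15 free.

Op 1: a = malloc(12) -> a = 0; heap: [0-11 ALLOC][12-58 FREE]
Op 2: free(a) -> (freed a); heap: [0-58 FREE]
Op 3: b = malloc(11) -> b = 0; heap: [0-10 ALLOC][11-58 FREE]
Op 4: free(b) -> (freed b); heap: [0-58 FREE]

Answer: [0-58 FREE]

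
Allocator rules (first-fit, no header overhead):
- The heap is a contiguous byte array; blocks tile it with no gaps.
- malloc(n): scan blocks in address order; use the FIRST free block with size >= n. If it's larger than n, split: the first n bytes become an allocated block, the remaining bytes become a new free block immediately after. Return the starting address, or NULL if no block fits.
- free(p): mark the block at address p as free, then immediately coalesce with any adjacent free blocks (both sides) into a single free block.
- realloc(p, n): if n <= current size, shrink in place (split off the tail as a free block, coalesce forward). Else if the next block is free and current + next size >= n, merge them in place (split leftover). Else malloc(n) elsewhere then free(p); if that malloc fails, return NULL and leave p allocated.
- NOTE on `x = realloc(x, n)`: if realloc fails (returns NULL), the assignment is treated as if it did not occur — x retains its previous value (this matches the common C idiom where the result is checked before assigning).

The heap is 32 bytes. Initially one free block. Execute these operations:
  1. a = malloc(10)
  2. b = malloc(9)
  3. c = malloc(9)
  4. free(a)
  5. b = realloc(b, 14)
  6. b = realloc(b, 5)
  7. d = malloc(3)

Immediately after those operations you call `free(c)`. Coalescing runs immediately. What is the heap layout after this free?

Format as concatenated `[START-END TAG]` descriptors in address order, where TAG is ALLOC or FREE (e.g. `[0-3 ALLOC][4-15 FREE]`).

Op 1: a = malloc(10) -> a = 0; heap: [0-9 ALLOC][10-31 FREE]
Op 2: b = malloc(9) -> b = 10; heap: [0-9 ALLOC][10-18 ALLOC][19-31 FREE]
Op 3: c = malloc(9) -> c = 19; heap: [0-9 ALLOC][10-18 ALLOC][19-27 ALLOC][28-31 FREE]
Op 4: free(a) -> (freed a); heap: [0-9 FREE][10-18 ALLOC][19-27 ALLOC][28-31 FREE]
Op 5: b = realloc(b, 14) -> NULL (b unchanged); heap: [0-9 FREE][10-18 ALLOC][19-27 ALLOC][28-31 FREE]
Op 6: b = realloc(b, 5) -> b = 10; heap: [0-9 FREE][10-14 ALLOC][15-18 FREE][19-27 ALLOC][28-31 FREE]
Op 7: d = malloc(3) -> d = 0; heap: [0-2 ALLOC][3-9 FREE][10-14 ALLOC][15-18 FREE][19-27 ALLOC][28-31 FREE]
free(c): c = 19 -> block [19-27 ALLOC]; mark free, coalesce with adjacent free neighbors -> [0-2 ALLOC][3-9 FREE][10-14 ALLOC][15-31 FREE]

Answer: [0-2 ALLOC][3-9 FREE][10-14 ALLOC][15-31 FREE]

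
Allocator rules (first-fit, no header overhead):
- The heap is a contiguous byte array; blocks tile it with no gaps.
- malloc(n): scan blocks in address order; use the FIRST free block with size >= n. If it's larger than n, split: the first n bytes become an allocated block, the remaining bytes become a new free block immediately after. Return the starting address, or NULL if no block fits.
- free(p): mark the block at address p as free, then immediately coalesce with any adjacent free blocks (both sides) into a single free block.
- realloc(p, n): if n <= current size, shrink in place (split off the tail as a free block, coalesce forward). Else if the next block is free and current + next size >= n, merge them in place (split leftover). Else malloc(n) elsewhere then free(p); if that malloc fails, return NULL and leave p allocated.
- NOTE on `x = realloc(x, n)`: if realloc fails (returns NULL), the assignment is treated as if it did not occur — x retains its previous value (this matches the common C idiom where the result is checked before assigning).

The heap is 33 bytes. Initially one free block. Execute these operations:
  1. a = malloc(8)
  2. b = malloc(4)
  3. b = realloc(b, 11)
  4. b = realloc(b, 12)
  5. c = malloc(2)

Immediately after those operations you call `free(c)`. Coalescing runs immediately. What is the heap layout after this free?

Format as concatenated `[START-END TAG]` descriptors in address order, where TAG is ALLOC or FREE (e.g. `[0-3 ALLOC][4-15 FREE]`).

Answer: [0-7 ALLOC][8-19 ALLOC][20-32 FREE]

Derivation:
Op 1: a = malloc(8) -> a = 0; heap: [0-7 ALLOC][8-32 FREE]
Op 2: b = malloc(4) -> b = 8; heap: [0-7 ALLOC][8-11 ALLOC][12-32 FREE]
Op 3: b = realloc(b, 11) -> b = 8; heap: [0-7 ALLOC][8-18 ALLOC][19-32 FREE]
Op 4: b = realloc(b, 12) -> b = 8; heap: [0-7 ALLOC][8-19 ALLOC][20-32 FREE]
Op 5: c = malloc(2) -> c = 20; heap: [0-7 ALLOC][8-19 ALLOC][20-21 ALLOC][22-32 FREE]
free(c): c = 20 -> block [20-21 ALLOC]; mark free, coalesce with adjacent free neighbors -> [0-7 ALLOC][8-19 ALLOC][20-32 FREE]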